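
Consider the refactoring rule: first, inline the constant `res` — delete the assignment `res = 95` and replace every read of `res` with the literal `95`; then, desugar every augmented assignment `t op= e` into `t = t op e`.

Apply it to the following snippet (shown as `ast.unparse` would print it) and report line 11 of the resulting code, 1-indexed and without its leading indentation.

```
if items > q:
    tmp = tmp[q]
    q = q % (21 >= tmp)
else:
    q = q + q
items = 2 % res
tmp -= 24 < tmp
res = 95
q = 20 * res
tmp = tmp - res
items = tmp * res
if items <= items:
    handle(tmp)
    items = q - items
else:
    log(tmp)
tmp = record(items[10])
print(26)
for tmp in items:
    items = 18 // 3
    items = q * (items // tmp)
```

Transformed code:
if items > q:
    tmp = tmp[q]
    q = q % (21 >= tmp)
else:
    q = q + q
items = 2 % 95
tmp = tmp - (24 < tmp)
q = 20 * 95
tmp = tmp - 95
items = tmp * 95
if items <= items:
    handle(tmp)
    items = q - items
else:
    log(tmp)
tmp = record(items[10])
print(26)
for tmp in items:
    items = 18 // 3
    items = q * (items // tmp)

if items <= items:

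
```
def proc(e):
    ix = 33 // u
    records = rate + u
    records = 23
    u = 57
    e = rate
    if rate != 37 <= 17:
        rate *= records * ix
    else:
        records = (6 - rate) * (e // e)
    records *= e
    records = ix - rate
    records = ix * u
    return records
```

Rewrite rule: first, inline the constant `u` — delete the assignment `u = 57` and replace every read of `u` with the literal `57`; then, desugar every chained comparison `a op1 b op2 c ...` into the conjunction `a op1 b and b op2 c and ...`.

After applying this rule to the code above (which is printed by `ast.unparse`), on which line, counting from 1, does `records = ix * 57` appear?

Transformed code:
def proc(e):
    ix = 33 // 57
    records = rate + 57
    records = 23
    e = rate
    if rate != 37 and 37 <= 17:
        rate *= records * ix
    else:
        records = (6 - rate) * (e // e)
    records *= e
    records = ix - rate
    records = ix * 57
    return records

12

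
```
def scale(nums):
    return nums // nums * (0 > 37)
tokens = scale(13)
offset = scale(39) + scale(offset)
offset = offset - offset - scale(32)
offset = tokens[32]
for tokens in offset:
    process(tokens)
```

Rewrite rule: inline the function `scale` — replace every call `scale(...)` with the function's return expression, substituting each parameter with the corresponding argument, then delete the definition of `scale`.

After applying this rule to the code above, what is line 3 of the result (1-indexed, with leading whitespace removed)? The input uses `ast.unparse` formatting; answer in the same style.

offset = offset - offset - 32 // 32 * (0 > 37)

Transformed code:
tokens = 13 // 13 * (0 > 37)
offset = 39 // 39 * (0 > 37) + offset // offset * (0 > 37)
offset = offset - offset - 32 // 32 * (0 > 37)
offset = tokens[32]
for tokens in offset:
    process(tokens)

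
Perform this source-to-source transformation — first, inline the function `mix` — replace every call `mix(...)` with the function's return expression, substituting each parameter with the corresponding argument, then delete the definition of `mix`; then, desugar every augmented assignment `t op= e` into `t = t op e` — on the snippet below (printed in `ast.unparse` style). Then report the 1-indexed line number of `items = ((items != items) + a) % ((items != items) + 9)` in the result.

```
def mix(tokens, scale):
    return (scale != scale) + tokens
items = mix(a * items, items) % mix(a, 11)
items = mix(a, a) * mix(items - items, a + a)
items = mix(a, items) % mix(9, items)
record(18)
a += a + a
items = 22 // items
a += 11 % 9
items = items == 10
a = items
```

3

Transformed code:
items = ((items != items) + a * items) % ((11 != 11) + a)
items = ((a != a) + a) * ((a + a != a + a) + (items - items))
items = ((items != items) + a) % ((items != items) + 9)
record(18)
a = a + (a + a)
items = 22 // items
a = a + 11 % 9
items = items == 10
a = items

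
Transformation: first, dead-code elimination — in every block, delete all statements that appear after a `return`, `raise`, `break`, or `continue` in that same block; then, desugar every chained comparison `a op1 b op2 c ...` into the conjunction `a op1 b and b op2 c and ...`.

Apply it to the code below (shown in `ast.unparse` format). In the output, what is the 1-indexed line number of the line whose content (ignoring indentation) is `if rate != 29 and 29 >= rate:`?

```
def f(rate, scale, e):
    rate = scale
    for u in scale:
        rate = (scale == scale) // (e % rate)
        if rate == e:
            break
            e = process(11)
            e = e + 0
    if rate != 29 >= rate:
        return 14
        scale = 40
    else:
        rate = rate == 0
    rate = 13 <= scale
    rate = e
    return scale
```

7

Transformed code:
def f(rate, scale, e):
    rate = scale
    for u in scale:
        rate = (scale == scale) // (e % rate)
        if rate == e:
            break
    if rate != 29 and 29 >= rate:
        return 14
    else:
        rate = rate == 0
    rate = 13 <= scale
    rate = e
    return scale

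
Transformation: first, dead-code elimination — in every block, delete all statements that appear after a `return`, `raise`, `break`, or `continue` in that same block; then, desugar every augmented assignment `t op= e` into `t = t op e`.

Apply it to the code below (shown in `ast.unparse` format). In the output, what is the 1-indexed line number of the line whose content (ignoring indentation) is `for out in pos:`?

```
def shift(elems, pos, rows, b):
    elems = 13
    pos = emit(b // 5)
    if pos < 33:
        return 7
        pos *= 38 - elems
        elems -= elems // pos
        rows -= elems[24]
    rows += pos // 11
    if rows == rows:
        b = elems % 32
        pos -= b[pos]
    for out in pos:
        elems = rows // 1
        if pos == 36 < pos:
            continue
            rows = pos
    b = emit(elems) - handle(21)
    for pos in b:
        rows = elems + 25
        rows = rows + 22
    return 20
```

Transformed code:
def shift(elems, pos, rows, b):
    elems = 13
    pos = emit(b // 5)
    if pos < 33:
        return 7
    rows = rows + pos // 11
    if rows == rows:
        b = elems % 32
        pos = pos - b[pos]
    for out in pos:
        elems = rows // 1
        if pos == 36 < pos:
            continue
    b = emit(elems) - handle(21)
    for pos in b:
        rows = elems + 25
        rows = rows + 22
    return 20

10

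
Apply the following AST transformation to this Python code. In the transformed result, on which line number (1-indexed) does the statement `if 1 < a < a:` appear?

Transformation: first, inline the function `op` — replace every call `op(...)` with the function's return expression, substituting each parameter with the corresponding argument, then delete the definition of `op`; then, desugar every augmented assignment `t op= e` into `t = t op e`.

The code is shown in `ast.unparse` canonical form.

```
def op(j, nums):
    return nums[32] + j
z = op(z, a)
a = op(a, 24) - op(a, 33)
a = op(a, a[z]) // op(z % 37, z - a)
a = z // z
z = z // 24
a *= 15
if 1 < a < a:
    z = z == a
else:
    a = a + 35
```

7

Transformed code:
z = a[32] + z
a = 24[32] + a - (33[32] + a)
a = (a[z][32] + a) // ((z - a)[32] + z % 37)
a = z // z
z = z // 24
a = a * 15
if 1 < a < a:
    z = z == a
else:
    a = a + 35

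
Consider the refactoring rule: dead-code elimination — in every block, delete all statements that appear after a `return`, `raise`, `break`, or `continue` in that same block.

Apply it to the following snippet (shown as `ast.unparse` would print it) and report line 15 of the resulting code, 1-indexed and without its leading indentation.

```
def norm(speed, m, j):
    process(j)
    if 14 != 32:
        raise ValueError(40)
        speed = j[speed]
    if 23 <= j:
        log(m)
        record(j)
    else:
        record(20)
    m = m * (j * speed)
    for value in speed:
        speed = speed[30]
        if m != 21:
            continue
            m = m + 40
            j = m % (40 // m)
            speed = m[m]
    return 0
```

Transformed code:
def norm(speed, m, j):
    process(j)
    if 14 != 32:
        raise ValueError(40)
    if 23 <= j:
        log(m)
        record(j)
    else:
        record(20)
    m = m * (j * speed)
    for value in speed:
        speed = speed[30]
        if m != 21:
            continue
    return 0

return 0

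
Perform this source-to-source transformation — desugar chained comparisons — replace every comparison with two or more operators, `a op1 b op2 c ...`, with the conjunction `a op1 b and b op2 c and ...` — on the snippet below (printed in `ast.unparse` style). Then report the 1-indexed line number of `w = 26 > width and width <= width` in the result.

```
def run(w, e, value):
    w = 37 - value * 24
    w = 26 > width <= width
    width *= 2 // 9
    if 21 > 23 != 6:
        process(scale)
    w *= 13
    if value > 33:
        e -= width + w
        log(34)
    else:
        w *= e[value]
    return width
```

Transformed code:
def run(w, e, value):
    w = 37 - value * 24
    w = 26 > width and width <= width
    width *= 2 // 9
    if 21 > 23 and 23 != 6:
        process(scale)
    w *= 13
    if value > 33:
        e -= width + w
        log(34)
    else:
        w *= e[value]
    return width

3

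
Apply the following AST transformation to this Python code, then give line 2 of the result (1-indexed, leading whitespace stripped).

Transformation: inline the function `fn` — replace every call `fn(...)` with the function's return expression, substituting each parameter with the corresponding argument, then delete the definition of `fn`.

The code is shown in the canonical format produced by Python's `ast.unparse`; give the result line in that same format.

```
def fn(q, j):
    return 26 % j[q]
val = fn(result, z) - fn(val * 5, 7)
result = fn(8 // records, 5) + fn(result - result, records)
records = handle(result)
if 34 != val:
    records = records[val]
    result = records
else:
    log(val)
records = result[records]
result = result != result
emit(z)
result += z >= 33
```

result = 26 % 5[8 // records] + 26 % records[result - result]

Transformed code:
val = 26 % z[result] - 26 % 7[val * 5]
result = 26 % 5[8 // records] + 26 % records[result - result]
records = handle(result)
if 34 != val:
    records = records[val]
    result = records
else:
    log(val)
records = result[records]
result = result != result
emit(z)
result += z >= 33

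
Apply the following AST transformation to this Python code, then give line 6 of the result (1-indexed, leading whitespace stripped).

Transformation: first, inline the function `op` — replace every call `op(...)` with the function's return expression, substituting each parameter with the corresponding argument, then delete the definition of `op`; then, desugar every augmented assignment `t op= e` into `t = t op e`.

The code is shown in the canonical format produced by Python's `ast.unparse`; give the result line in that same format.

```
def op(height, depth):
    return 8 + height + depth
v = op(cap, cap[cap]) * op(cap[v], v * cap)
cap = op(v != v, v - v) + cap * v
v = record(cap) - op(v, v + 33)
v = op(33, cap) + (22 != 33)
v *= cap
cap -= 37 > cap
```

Transformed code:
v = (8 + cap + cap[cap]) * (8 + cap[v] + v * cap)
cap = 8 + (v != v) + (v - v) + cap * v
v = record(cap) - (8 + v + (v + 33))
v = 8 + 33 + cap + (22 != 33)
v = v * cap
cap = cap - (37 > cap)

cap = cap - (37 > cap)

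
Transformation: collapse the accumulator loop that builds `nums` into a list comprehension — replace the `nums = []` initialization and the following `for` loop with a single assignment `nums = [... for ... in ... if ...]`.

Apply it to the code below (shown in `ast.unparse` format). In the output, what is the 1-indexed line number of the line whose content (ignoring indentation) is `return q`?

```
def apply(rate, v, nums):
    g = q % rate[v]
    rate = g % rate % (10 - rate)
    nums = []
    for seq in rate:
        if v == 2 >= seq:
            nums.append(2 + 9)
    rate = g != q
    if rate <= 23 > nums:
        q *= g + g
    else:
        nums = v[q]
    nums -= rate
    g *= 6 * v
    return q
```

Transformed code:
def apply(rate, v, nums):
    g = q % rate[v]
    rate = g % rate % (10 - rate)
    nums = [2 + 9 for seq in rate if v == 2 >= seq]
    rate = g != q
    if rate <= 23 > nums:
        q *= g + g
    else:
        nums = v[q]
    nums -= rate
    g *= 6 * v
    return q

12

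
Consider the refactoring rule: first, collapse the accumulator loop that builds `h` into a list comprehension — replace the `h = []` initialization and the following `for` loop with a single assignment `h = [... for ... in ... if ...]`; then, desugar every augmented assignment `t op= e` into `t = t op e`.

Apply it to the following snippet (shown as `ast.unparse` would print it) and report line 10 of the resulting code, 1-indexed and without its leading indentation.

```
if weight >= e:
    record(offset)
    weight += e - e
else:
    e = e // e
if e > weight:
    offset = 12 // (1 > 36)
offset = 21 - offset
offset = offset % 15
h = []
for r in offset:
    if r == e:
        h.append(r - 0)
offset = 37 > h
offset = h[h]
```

h = [r - 0 for r in offset if r == e]

Transformed code:
if weight >= e:
    record(offset)
    weight = weight + (e - e)
else:
    e = e // e
if e > weight:
    offset = 12 // (1 > 36)
offset = 21 - offset
offset = offset % 15
h = [r - 0 for r in offset if r == e]
offset = 37 > h
offset = h[h]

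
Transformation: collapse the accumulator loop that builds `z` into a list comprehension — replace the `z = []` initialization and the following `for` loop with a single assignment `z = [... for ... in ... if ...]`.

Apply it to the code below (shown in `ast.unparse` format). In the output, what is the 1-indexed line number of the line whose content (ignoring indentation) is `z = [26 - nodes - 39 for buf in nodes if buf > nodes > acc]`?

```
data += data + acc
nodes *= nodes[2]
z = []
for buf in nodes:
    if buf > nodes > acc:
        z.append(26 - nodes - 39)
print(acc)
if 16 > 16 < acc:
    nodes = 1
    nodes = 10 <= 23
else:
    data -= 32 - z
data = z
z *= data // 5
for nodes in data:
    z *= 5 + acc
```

Transformed code:
data += data + acc
nodes *= nodes[2]
z = [26 - nodes - 39 for buf in nodes if buf > nodes > acc]
print(acc)
if 16 > 16 < acc:
    nodes = 1
    nodes = 10 <= 23
else:
    data -= 32 - z
data = z
z *= data // 5
for nodes in data:
    z *= 5 + acc

3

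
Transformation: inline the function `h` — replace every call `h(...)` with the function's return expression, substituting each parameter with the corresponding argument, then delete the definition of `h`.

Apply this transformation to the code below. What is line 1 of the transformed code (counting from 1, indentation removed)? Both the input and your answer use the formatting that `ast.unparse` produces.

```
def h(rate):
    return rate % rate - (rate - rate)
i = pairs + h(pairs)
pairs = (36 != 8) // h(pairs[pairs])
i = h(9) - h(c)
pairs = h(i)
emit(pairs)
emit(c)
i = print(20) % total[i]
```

i = pairs + (pairs % pairs - (pairs - pairs))

Transformed code:
i = pairs + (pairs % pairs - (pairs - pairs))
pairs = (36 != 8) // (pairs[pairs] % pairs[pairs] - (pairs[pairs] - pairs[pairs]))
i = 9 % 9 - (9 - 9) - (c % c - (c - c))
pairs = i % i - (i - i)
emit(pairs)
emit(c)
i = print(20) % total[i]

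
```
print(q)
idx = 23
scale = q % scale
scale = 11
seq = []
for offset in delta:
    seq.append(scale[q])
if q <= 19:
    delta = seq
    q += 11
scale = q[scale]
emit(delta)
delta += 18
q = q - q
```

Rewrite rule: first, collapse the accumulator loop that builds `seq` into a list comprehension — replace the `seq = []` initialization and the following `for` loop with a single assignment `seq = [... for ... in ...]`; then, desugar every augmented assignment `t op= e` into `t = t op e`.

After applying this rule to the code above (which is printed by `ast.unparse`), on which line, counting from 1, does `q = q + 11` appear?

8

Transformed code:
print(q)
idx = 23
scale = q % scale
scale = 11
seq = [scale[q] for offset in delta]
if q <= 19:
    delta = seq
    q = q + 11
scale = q[scale]
emit(delta)
delta = delta + 18
q = q - q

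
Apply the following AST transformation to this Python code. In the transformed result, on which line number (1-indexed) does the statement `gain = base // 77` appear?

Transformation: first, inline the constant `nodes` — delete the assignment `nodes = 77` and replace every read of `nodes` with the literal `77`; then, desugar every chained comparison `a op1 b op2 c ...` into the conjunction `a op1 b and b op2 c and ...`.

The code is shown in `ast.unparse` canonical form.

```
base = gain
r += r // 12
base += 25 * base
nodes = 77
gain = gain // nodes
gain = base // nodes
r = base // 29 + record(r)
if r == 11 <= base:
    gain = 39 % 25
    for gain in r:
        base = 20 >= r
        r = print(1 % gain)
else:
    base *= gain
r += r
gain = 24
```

Transformed code:
base = gain
r += r // 12
base += 25 * base
gain = gain // 77
gain = base // 77
r = base // 29 + record(r)
if r == 11 and 11 <= base:
    gain = 39 % 25
    for gain in r:
        base = 20 >= r
        r = print(1 % gain)
else:
    base *= gain
r += r
gain = 24

5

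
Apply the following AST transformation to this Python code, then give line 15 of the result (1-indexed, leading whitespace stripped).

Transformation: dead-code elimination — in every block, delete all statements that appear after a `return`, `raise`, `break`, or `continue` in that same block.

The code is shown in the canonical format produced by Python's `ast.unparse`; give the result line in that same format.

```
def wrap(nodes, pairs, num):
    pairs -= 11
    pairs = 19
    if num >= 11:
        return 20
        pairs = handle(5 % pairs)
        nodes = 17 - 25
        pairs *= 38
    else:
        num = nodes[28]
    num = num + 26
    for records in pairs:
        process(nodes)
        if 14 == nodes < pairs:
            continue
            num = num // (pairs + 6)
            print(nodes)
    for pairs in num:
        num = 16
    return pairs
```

return pairs

Transformed code:
def wrap(nodes, pairs, num):
    pairs -= 11
    pairs = 19
    if num >= 11:
        return 20
    else:
        num = nodes[28]
    num = num + 26
    for records in pairs:
        process(nodes)
        if 14 == nodes < pairs:
            continue
    for pairs in num:
        num = 16
    return pairs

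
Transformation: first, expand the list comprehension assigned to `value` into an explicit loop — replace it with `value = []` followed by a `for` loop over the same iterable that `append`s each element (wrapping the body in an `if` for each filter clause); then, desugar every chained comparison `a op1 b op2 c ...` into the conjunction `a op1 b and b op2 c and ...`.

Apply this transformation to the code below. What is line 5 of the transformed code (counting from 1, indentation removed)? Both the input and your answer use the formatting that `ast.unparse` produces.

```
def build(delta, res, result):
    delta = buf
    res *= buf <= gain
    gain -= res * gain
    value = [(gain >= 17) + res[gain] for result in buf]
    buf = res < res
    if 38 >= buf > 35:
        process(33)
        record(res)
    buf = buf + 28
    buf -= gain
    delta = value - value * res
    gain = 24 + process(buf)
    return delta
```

value = []

Transformed code:
def build(delta, res, result):
    delta = buf
    res *= buf <= gain
    gain -= res * gain
    value = []
    for result in buf:
        value.append((gain >= 17) + res[gain])
    buf = res < res
    if 38 >= buf and buf > 35:
        process(33)
        record(res)
    buf = buf + 28
    buf -= gain
    delta = value - value * res
    gain = 24 + process(buf)
    return delta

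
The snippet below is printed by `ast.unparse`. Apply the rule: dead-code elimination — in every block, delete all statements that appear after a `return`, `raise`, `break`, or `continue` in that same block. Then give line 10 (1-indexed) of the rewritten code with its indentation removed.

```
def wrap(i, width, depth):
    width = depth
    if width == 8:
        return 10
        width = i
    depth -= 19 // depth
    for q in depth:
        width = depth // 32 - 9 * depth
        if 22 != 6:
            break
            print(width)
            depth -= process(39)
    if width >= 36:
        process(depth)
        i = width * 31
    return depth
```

Transformed code:
def wrap(i, width, depth):
    width = depth
    if width == 8:
        return 10
    depth -= 19 // depth
    for q in depth:
        width = depth // 32 - 9 * depth
        if 22 != 6:
            break
    if width >= 36:
        process(depth)
        i = width * 31
    return depth

if width >= 36:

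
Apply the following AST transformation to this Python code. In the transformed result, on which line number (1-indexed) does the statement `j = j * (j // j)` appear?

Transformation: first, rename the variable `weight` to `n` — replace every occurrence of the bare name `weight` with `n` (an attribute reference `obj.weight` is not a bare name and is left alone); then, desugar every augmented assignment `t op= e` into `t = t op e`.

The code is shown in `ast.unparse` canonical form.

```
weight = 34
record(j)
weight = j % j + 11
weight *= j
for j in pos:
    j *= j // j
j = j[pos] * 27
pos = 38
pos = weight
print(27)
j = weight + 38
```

Transformed code:
n = 34
record(j)
n = j % j + 11
n = n * j
for j in pos:
    j = j * (j // j)
j = j[pos] * 27
pos = 38
pos = n
print(27)
j = n + 38

6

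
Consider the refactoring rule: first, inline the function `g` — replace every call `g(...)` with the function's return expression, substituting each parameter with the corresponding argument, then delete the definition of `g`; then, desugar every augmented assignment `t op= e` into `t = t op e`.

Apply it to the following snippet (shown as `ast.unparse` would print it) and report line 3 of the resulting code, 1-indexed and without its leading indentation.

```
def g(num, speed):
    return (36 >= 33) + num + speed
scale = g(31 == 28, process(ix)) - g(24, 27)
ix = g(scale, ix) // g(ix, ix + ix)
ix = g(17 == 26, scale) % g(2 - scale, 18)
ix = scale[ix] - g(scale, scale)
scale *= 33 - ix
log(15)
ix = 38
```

Transformed code:
scale = (36 >= 33) + (31 == 28) + process(ix) - ((36 >= 33) + 24 + 27)
ix = ((36 >= 33) + scale + ix) // ((36 >= 33) + ix + (ix + ix))
ix = ((36 >= 33) + (17 == 26) + scale) % ((36 >= 33) + (2 - scale) + 18)
ix = scale[ix] - ((36 >= 33) + scale + scale)
scale = scale * (33 - ix)
log(15)
ix = 38

ix = ((36 >= 33) + (17 == 26) + scale) % ((36 >= 33) + (2 - scale) + 18)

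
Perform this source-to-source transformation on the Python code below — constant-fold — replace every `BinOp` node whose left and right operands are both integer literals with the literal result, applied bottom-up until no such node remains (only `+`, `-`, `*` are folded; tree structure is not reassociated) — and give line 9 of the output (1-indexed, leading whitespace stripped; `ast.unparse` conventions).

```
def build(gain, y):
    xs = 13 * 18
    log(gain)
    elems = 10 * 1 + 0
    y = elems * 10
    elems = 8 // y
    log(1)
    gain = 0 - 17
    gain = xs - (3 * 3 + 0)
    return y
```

Transformed code:
def build(gain, y):
    xs = 234
    log(gain)
    elems = 10
    y = elems * 10
    elems = 8 // y
    log(1)
    gain = -17
    gain = xs - 9
    return y

gain = xs - 9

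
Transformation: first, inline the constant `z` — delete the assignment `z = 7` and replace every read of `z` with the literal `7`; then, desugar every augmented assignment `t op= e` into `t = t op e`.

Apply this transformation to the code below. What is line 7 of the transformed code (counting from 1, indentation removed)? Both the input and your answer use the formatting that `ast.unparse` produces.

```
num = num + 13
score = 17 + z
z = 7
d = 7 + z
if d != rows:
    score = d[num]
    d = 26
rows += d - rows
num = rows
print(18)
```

rows = rows + (d - rows)

Transformed code:
num = num + 13
score = 17 + 7
d = 7 + 7
if d != rows:
    score = d[num]
    d = 26
rows = rows + (d - rows)
num = rows
print(18)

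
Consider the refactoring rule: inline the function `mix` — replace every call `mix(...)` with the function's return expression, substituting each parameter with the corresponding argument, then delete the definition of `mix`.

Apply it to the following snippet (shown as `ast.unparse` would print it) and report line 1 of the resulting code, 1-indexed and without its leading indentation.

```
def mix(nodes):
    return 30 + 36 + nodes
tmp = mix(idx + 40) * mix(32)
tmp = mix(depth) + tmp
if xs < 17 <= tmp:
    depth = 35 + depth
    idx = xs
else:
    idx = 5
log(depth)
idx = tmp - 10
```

Transformed code:
tmp = (30 + 36 + (idx + 40)) * (30 + 36 + 32)
tmp = 30 + 36 + depth + tmp
if xs < 17 <= tmp:
    depth = 35 + depth
    idx = xs
else:
    idx = 5
log(depth)
idx = tmp - 10

tmp = (30 + 36 + (idx + 40)) * (30 + 36 + 32)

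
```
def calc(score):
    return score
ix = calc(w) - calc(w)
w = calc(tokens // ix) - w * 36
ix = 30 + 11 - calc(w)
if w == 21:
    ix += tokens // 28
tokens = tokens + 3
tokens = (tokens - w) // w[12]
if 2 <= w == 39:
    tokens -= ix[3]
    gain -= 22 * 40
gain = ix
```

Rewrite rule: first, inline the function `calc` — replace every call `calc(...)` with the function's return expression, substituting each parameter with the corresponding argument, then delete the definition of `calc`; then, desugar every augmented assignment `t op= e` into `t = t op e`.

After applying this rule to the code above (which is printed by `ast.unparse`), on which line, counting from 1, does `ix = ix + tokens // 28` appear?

5

Transformed code:
ix = w - w
w = tokens // ix - w * 36
ix = 30 + 11 - w
if w == 21:
    ix = ix + tokens // 28
tokens = tokens + 3
tokens = (tokens - w) // w[12]
if 2 <= w == 39:
    tokens = tokens - ix[3]
    gain = gain - 22 * 40
gain = ix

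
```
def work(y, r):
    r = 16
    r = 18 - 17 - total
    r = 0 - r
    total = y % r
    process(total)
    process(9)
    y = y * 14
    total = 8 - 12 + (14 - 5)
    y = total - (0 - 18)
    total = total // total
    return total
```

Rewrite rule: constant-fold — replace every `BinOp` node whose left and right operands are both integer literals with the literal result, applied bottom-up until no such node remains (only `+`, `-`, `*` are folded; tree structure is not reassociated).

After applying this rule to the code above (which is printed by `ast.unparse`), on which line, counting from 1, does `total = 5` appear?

9

Transformed code:
def work(y, r):
    r = 16
    r = 1 - total
    r = 0 - r
    total = y % r
    process(total)
    process(9)
    y = y * 14
    total = 5
    y = total - -18
    total = total // total
    return total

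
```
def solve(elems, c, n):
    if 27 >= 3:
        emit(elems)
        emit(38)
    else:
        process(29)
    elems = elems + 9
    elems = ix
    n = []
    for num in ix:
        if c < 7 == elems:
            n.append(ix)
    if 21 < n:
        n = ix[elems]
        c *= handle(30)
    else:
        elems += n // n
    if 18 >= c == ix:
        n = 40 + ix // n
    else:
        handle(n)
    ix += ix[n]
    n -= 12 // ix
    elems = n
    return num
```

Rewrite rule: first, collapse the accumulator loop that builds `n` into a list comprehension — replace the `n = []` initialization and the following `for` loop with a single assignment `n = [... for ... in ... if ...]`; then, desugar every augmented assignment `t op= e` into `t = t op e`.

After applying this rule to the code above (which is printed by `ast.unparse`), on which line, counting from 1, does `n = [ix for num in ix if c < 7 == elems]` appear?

Transformed code:
def solve(elems, c, n):
    if 27 >= 3:
        emit(elems)
        emit(38)
    else:
        process(29)
    elems = elems + 9
    elems = ix
    n = [ix for num in ix if c < 7 == elems]
    if 21 < n:
        n = ix[elems]
        c = c * handle(30)
    else:
        elems = elems + n // n
    if 18 >= c == ix:
        n = 40 + ix // n
    else:
        handle(n)
    ix = ix + ix[n]
    n = n - 12 // ix
    elems = n
    return num

9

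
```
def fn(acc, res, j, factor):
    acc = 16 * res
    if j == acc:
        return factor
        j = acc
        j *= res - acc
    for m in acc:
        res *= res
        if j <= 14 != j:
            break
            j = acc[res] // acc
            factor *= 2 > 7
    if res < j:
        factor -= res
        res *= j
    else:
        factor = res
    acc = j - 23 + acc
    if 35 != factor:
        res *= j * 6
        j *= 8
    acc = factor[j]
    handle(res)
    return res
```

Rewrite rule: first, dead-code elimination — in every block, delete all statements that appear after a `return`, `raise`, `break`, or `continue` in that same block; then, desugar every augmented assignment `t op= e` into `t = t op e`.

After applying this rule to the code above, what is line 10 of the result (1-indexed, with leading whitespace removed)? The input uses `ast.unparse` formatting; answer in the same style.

Transformed code:
def fn(acc, res, j, factor):
    acc = 16 * res
    if j == acc:
        return factor
    for m in acc:
        res = res * res
        if j <= 14 != j:
            break
    if res < j:
        factor = factor - res
        res = res * j
    else:
        factor = res
    acc = j - 23 + acc
    if 35 != factor:
        res = res * (j * 6)
        j = j * 8
    acc = factor[j]
    handle(res)
    return res

factor = factor - res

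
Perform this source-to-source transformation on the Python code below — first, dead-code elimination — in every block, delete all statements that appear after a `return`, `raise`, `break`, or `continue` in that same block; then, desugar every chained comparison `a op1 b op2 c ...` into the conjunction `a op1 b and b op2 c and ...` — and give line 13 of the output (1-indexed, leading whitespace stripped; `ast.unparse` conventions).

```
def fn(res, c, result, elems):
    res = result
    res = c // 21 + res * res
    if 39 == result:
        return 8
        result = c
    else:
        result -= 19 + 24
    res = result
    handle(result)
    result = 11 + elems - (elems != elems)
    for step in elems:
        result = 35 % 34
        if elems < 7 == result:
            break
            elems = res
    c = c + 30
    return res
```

if elems < 7 and 7 == result:

Transformed code:
def fn(res, c, result, elems):
    res = result
    res = c // 21 + res * res
    if 39 == result:
        return 8
    else:
        result -= 19 + 24
    res = result
    handle(result)
    result = 11 + elems - (elems != elems)
    for step in elems:
        result = 35 % 34
        if elems < 7 and 7 == result:
            break
    c = c + 30
    return res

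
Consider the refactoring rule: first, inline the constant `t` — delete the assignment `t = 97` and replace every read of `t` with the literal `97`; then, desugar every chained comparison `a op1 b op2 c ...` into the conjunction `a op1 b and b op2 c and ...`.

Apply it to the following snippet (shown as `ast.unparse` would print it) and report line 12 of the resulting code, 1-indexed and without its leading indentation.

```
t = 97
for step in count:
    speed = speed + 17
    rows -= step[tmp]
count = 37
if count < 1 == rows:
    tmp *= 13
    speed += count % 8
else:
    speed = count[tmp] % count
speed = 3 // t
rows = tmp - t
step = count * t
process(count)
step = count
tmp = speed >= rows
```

step = count * 97

Transformed code:
for step in count:
    speed = speed + 17
    rows -= step[tmp]
count = 37
if count < 1 and 1 == rows:
    tmp *= 13
    speed += count % 8
else:
    speed = count[tmp] % count
speed = 3 // 97
rows = tmp - 97
step = count * 97
process(count)
step = count
tmp = speed >= rows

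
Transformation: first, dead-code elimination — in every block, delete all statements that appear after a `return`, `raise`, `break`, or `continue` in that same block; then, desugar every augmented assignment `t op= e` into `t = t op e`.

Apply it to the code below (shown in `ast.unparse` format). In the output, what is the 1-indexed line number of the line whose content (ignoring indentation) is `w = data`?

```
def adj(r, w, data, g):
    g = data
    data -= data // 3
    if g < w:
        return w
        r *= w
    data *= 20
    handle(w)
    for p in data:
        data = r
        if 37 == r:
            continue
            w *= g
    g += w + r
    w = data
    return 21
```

Transformed code:
def adj(r, w, data, g):
    g = data
    data = data - data // 3
    if g < w:
        return w
    data = data * 20
    handle(w)
    for p in data:
        data = r
        if 37 == r:
            continue
    g = g + (w + r)
    w = data
    return 21

13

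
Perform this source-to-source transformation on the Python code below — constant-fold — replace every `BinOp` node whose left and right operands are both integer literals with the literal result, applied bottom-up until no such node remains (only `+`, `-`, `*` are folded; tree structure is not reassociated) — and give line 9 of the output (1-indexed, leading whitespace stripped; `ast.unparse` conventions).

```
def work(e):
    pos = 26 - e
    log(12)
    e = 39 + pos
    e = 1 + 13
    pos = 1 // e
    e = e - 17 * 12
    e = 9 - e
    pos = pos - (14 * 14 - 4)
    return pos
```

pos = pos - 192

Transformed code:
def work(e):
    pos = 26 - e
    log(12)
    e = 39 + pos
    e = 14
    pos = 1 // e
    e = e - 204
    e = 9 - e
    pos = pos - 192
    return pos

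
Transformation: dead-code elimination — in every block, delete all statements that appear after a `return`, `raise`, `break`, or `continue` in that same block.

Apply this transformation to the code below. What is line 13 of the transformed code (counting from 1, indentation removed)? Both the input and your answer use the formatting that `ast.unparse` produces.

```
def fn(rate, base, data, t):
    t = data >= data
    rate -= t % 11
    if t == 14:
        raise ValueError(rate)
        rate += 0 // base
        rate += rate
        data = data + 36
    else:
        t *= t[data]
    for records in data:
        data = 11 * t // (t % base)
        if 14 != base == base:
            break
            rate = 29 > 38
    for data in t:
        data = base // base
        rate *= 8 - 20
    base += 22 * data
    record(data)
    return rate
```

data = base // base

Transformed code:
def fn(rate, base, data, t):
    t = data >= data
    rate -= t % 11
    if t == 14:
        raise ValueError(rate)
    else:
        t *= t[data]
    for records in data:
        data = 11 * t // (t % base)
        if 14 != base == base:
            break
    for data in t:
        data = base // base
        rate *= 8 - 20
    base += 22 * data
    record(data)
    return rate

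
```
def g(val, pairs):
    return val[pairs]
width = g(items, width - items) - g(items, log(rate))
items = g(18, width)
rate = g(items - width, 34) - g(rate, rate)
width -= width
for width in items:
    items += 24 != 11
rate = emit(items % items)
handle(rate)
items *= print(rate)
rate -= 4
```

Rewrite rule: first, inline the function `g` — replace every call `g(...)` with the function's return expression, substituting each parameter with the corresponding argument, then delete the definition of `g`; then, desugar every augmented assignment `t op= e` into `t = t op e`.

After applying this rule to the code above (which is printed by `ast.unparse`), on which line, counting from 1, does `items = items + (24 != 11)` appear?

Transformed code:
width = items[width - items] - items[log(rate)]
items = 18[width]
rate = (items - width)[34] - rate[rate]
width = width - width
for width in items:
    items = items + (24 != 11)
rate = emit(items % items)
handle(rate)
items = items * print(rate)
rate = rate - 4

6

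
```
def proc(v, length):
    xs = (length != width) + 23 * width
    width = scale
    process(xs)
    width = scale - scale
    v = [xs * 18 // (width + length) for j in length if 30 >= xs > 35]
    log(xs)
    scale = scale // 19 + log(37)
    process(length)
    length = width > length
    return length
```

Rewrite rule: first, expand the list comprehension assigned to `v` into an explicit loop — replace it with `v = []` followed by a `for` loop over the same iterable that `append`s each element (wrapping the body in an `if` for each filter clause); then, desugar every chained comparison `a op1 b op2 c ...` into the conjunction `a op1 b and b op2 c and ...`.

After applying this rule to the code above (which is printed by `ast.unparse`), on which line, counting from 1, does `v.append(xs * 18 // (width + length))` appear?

Transformed code:
def proc(v, length):
    xs = (length != width) + 23 * width
    width = scale
    process(xs)
    width = scale - scale
    v = []
    for j in length:
        if 30 >= xs and xs > 35:
            v.append(xs * 18 // (width + length))
    log(xs)
    scale = scale // 19 + log(37)
    process(length)
    length = width > length
    return length

9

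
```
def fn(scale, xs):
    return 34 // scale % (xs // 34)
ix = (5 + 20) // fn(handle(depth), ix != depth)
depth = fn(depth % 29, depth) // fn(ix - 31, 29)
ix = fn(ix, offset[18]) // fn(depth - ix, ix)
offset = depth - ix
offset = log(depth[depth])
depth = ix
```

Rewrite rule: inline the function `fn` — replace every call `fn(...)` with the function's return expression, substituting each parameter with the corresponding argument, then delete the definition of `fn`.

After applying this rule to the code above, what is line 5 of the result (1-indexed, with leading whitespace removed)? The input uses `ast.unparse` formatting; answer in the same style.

offset = log(depth[depth])

Transformed code:
ix = (5 + 20) // (34 // handle(depth) % ((ix != depth) // 34))
depth = 34 // (depth % 29) % (depth // 34) // (34 // (ix - 31) % (29 // 34))
ix = 34 // ix % (offset[18] // 34) // (34 // (depth - ix) % (ix // 34))
offset = depth - ix
offset = log(depth[depth])
depth = ix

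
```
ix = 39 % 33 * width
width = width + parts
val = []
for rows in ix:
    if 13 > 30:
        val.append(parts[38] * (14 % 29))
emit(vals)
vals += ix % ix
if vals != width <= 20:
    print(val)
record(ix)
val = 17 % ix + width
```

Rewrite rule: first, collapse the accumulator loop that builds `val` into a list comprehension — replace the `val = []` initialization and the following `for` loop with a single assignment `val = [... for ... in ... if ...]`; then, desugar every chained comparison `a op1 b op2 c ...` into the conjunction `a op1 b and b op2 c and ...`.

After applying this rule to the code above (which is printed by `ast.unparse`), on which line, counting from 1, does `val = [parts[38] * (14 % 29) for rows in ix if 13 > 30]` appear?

3

Transformed code:
ix = 39 % 33 * width
width = width + parts
val = [parts[38] * (14 % 29) for rows in ix if 13 > 30]
emit(vals)
vals += ix % ix
if vals != width and width <= 20:
    print(val)
record(ix)
val = 17 % ix + width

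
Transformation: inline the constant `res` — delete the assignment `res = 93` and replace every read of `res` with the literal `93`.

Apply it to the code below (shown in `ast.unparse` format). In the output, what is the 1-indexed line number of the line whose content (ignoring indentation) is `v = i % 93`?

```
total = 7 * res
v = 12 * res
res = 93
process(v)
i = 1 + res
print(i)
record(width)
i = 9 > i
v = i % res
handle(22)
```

8

Transformed code:
total = 7 * 93
v = 12 * 93
process(v)
i = 1 + 93
print(i)
record(width)
i = 9 > i
v = i % 93
handle(22)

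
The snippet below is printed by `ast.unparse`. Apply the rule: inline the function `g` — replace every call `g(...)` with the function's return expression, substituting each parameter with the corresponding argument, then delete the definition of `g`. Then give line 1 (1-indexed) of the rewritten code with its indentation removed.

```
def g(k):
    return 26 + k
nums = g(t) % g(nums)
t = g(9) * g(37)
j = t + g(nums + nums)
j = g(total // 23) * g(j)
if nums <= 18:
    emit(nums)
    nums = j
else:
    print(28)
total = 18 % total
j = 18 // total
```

Transformed code:
nums = (26 + t) % (26 + nums)
t = (26 + 9) * (26 + 37)
j = t + (26 + (nums + nums))
j = (26 + total // 23) * (26 + j)
if nums <= 18:
    emit(nums)
    nums = j
else:
    print(28)
total = 18 % total
j = 18 // total

nums = (26 + t) % (26 + nums)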